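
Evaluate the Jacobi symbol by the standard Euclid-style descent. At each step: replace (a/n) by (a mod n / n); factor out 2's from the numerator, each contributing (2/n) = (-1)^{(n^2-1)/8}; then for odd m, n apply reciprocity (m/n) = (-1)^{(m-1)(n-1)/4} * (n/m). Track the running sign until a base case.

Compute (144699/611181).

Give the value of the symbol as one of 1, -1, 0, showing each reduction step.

flip (144699/611181) -> (611181/144699): both odd, 144699 mod 4 = 3, 611181 mod 4 = 1, so the flip contributes +1; sign now +1
(611181/144699): 611181 mod 144699 = 32385, so (611181/144699) = (32385/144699)
flip (32385/144699) -> (144699/32385): both odd, 32385 mod 4 = 1, 144699 mod 4 = 3, so the flip contributes +1; sign now +1
(144699/32385): 144699 mod 32385 = 15159, so (144699/32385) = (15159/32385)
flip (15159/32385) -> (32385/15159): both odd, 15159 mod 4 = 3, 32385 mod 4 = 1, so the flip contributes +1; sign now +1
(32385/15159): 32385 mod 15159 = 2067, so (32385/15159) = (2067/15159)
flip (2067/15159) -> (15159/2067): both odd, 2067 mod 4 = 3, 15159 mod 4 = 3, so the flip contributes -1; sign now -1
(15159/2067): 15159 mod 2067 = 690, so (15159/2067) = (690/2067)
factor out 2^1: 690 = 2^1·345; with 2067 mod 8 = 3, (2/2067) = -1; sign now +1; continue with (345/2067)
flip (345/2067) -> (2067/345): both odd, 345 mod 4 = 1, 2067 mod 4 = 3, so the flip contributes +1; sign now +1
(2067/345): 2067 mod 345 = 342, so (2067/345) = (342/345)
factor out 2^1: 342 = 2^1·171; with 345 mod 8 = 1, (2/345) = +1; sign now +1; continue with (171/345)
flip (171/345) -> (345/171): both odd, 171 mod 4 = 3, 345 mod 4 = 1, so the flip contributes +1; sign now +1
(345/171): 345 mod 171 = 3, so (345/171) = (3/171)
flip (3/171) -> (171/3): both odd, 3 mod 4 = 3, 171 mod 4 = 3, so the flip contributes -1; sign now -1
(171/3): 171 mod 3 = 0, so (171/3) = (0/3)
reached (0/3); gcd(a, n) > 1, so (0/3) = 0 and the symbol is 0

0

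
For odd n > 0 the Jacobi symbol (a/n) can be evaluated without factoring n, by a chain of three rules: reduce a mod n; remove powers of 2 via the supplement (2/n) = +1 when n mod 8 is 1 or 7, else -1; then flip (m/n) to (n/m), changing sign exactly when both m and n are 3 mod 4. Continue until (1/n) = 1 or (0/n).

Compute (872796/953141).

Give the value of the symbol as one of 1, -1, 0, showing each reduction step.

872796 = 2^2·218199; (2/953141) = -1 since 953141 mod 8 = 5, so (872796/953141) = (-1)^2·(218199/953141); sign now +1
reciprocity: (218199/953141) = +1·(953141/218199) since 218199 mod 4 = 3, 953141 mod 4 = 1; sign now +1
(953141/218199) = (80345/218199)   [reduce mod 218199]
reciprocity: (80345/218199) = +1·(218199/80345) since 80345 mod 4 = 1, 218199 mod 4 = 3; sign now +1
(218199/80345) = (57509/80345)   [reduce mod 80345]
reciprocity: (57509/80345) = +1·(80345/57509) since 57509 mod 4 = 1, 80345 mod 4 = 1; sign now +1
(80345/57509) = (22836/57509)   [reduce mod 57509]
22836 = 2^2·5709; (2/57509) = -1 since 57509 mod 8 = 5, so (22836/57509) = (-1)^2·(5709/57509); sign now +1
reciprocity: (5709/57509) = +1·(57509/5709) since 5709 mod 4 = 1, 57509 mod 4 = 1; sign now +1
(57509/5709) = (419/5709)   [reduce mod 5709]
reciprocity: (419/5709) = +1·(5709/419) since 419 mod 4 = 3, 5709 mod 4 = 1; sign now +1
(5709/419) = (262/419)   [reduce mod 419]
262 = 2^1·131; (2/419) = -1 since 419 mod 8 = 3, so (262/419) = (-1)^1·(131/419); sign now -1
reciprocity: (131/419) = -1·(419/131) since 131 mod 4 = 3, 419 mod 4 = 3; sign now +1
(419/131) = (26/131)   [reduce mod 131]
26 = 2^1·13; (2/131) = -1 since 131 mod 8 = 3, so (26/131) = (-1)^1·(13/131); sign now -1
reciprocity: (13/131) = +1·(131/13) since 13 mod 4 = 1, 131 mod 4 = 3; sign now -1
(131/13) = (1/13)   [reduce mod 13]
(1/13) = 1; final value = sign = -1

-1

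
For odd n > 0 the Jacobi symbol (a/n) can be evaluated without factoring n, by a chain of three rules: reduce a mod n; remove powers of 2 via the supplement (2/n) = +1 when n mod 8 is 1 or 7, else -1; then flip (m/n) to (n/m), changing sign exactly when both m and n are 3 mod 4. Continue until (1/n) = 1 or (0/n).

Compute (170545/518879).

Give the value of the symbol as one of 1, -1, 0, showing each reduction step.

flip (170545/518879) -> (518879/170545): both odd, 170545 mod 4 = 1, 518879 mod 4 = 3, so the flip contributes +1; sign now +1
(518879/170545): 518879 mod 170545 = 7244, so (518879/170545) = (7244/170545)
factor out 2^2: 7244 = 2^2·1811; with 170545 mod 8 = 1, (2/170545) = +1; sign now +1; continue with (1811/170545)
flip (1811/170545) -> (170545/1811): both odd, 1811 mod 4 = 3, 170545 mod 4 = 1, so the flip contributes +1; sign now +1
(170545/1811): 170545 mod 1811 = 311, so (170545/1811) = (311/1811)
flip (311/1811) -> (1811/311): both odd, 311 mod 4 = 3, 1811 mod 4 = 3, so the flip contributes -1; sign now -1
(1811/311): 1811 mod 311 = 256, so (1811/311) = (256/311)
factor out 2^8: 256 = 2^8·1; with 311 mod 8 = 7, (2/311) = +1; sign now -1; continue with (1/311)
reached (1/311) = 1, so the symbol is -1

-1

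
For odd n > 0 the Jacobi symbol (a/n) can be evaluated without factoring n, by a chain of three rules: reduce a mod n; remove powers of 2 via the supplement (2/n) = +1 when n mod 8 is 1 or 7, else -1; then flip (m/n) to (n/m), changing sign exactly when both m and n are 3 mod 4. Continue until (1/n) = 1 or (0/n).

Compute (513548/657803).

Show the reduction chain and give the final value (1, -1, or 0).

factor out 2^2: 513548 = 2^2·128387; with 657803 mod 8 = 3, (2/657803) = -1; sign now +1; continue with (128387/657803)
flip (128387/657803) -> (657803/128387): both odd, 128387 mod 4 = 3, 657803 mod 4 = 3, so the flip contributes -1; sign now -1
(657803/128387): 657803 mod 128387 = 15868, so (657803/128387) = (15868/128387)
factor out 2^2: 15868 = 2^2·3967; with 128387 mod 8 = 3, (2/128387) = -1; sign now -1; continue with (3967/128387)
flip (3967/128387) -> (128387/3967): both odd, 3967 mod 4 = 3, 128387 mod 4 = 3, so the flip contributes -1; sign now +1
(128387/3967): 128387 mod 3967 = 1443, so (128387/3967) = (1443/3967)
flip (1443/3967) -> (3967/1443): both odd, 1443 mod 4 = 3, 3967 mod 4 = 3, so the flip contributes -1; sign now -1
(3967/1443): 3967 mod 1443 = 1081, so (3967/1443) = (1081/1443)
flip (1081/1443) -> (1443/1081): both odd, 1081 mod 4 = 1, 1443 mod 4 = 3, so the flip contributes +1; sign now -1
(1443/1081): 1443 mod 1081 = 362, so (1443/1081) = (362/1081)
factor out 2^1: 362 = 2^1·181; with 1081 mod 8 = 1, (2/1081) = +1; sign now -1; continue with (181/1081)
flip (181/1081) -> (1081/181): both odd, 181 mod 4 = 1, 1081 mod 4 = 1, so the flip contributes +1; sign now -1
(1081/181): 1081 mod 181 = 176, so (1081/181) = (176/181)
factor out 2^4: 176 = 2^4·11; with 181 mod 8 = 5, (2/181) = -1; sign now -1; continue with (11/181)
flip (11/181) -> (181/11): both odd, 11 mod 4 = 3, 181 mod 4 = 1, so the flip contributes +1; sign now -1
(181/11): 181 mod 11 = 5, so (181/11) = (5/11)
flip (5/11) -> (11/5): both odd, 5 mod 4 = 1, 11 mod 4 = 3, so the flip contributes +1; sign now -1
(11/5): 11 mod 5 = 1, so (11/5) = (1/5)
reached (1/5) = 1, so the symbol is -1

-1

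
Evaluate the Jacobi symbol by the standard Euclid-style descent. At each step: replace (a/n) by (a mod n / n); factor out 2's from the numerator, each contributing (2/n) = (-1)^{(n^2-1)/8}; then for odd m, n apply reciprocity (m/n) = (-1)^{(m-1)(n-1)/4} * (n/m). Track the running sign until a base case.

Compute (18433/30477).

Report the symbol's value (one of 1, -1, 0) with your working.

1

flip (18433/30477) -> (30477/18433): both odd, 18433 mod 4 = 1, 30477 mod 4 = 1, so the flip contributes +1; sign now +1
(30477/18433): 30477 mod 18433 = 12044, so (30477/18433) = (12044/18433)
factor out 2^2: 12044 = 2^2·3011; with 18433 mod 8 = 1, (2/18433) = +1; sign now +1; continue with (3011/18433)
flip (3011/18433) -> (18433/3011): both odd, 3011 mod 4 = 3, 18433 mod 4 = 1, so the flip contributes +1; sign now +1
(18433/3011): 18433 mod 3011 = 367, so (18433/3011) = (367/3011)
flip (367/3011) -> (3011/367): both odd, 367 mod 4 = 3, 3011 mod 4 = 3, so the flip contributes -1; sign now -1
(3011/367): 3011 mod 367 = 75, so (3011/367) = (75/367)
flip (75/367) -> (367/75): both odd, 75 mod 4 = 3, 367 mod 4 = 3, so the flip contributes -1; sign now +1
(367/75): 367 mod 75 = 67, so (367/75) = (67/75)
flip (67/75) -> (75/67): both odd, 67 mod 4 = 3, 75 mod 4 = 3, so the flip contributes -1; sign now -1
(75/67): 75 mod 67 = 8, so (75/67) = (8/67)
factor out 2^3: 8 = 2^3·1; with 67 mod 8 = 3, (2/67) = -1; sign now +1; continue with (1/67)
reached (1/67) = 1, so the symbol is +1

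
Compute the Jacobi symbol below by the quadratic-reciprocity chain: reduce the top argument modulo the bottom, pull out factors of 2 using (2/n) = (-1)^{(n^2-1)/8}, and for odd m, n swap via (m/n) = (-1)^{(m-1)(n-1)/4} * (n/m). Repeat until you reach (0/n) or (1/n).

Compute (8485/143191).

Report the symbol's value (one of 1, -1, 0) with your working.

1

flip (8485/143191) -> (143191/8485): both odd, 8485 mod 4 = 1, 143191 mod 4 = 3, so the flip contributes +1; sign now +1
(143191/8485): 143191 mod 8485 = 7431, so (143191/8485) = (7431/8485)
flip (7431/8485) -> (8485/7431): both odd, 7431 mod 4 = 3, 8485 mod 4 = 1, so the flip contributes +1; sign now +1
(8485/7431): 8485 mod 7431 = 1054, so (8485/7431) = (1054/7431)
factor out 2^1: 1054 = 2^1·527; with 7431 mod 8 = 7, (2/7431) = +1; sign now +1; continue with (527/7431)
flip (527/7431) -> (7431/527): both odd, 527 mod 4 = 3, 7431 mod 4 = 3, so the flip contributes -1; sign now -1
(7431/527): 7431 mod 527 = 53, so (7431/527) = (53/527)
flip (53/527) -> (527/53): both odd, 53 mod 4 = 1, 527 mod 4 = 3, so the flip contributes +1; sign now -1
(527/53): 527 mod 53 = 50, so (527/53) = (50/53)
factor out 2^1: 50 = 2^1·25; with 53 mod 8 = 5, (2/53) = -1; sign now +1; continue with (25/53)
flip (25/53) -> (53/25): both odd, 25 mod 4 = 1, 53 mod 4 = 1, so the flip contributes +1; sign now +1
(53/25): 53 mod 25 = 3, so (53/25) = (3/25)
flip (3/25) -> (25/3): both odd, 3 mod 4 = 3, 25 mod 4 = 1, so the flip contributes +1; sign now +1
(25/3): 25 mod 3 = 1, so (25/3) = (1/3)
reached (1/3) = 1, so the symbol is +1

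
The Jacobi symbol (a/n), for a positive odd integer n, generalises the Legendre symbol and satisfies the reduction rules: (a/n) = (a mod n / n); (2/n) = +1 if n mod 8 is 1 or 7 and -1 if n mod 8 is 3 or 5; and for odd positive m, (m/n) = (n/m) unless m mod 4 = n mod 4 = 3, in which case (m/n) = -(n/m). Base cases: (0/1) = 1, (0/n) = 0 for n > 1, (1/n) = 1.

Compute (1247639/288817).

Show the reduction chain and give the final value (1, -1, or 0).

1

(1247639/288817): 1247639 mod 288817 = 92371, so (1247639/288817) = (92371/288817)
flip (92371/288817) -> (288817/92371): both odd, 92371 mod 4 = 3, 288817 mod 4 = 1, so the flip contributes +1; sign now +1
(288817/92371): 288817 mod 92371 = 11704, so (288817/92371) = (11704/92371)
factor out 2^3: 11704 = 2^3·1463; with 92371 mod 8 = 3, (2/92371) = -1; sign now -1; continue with (1463/92371)
flip (1463/92371) -> (92371/1463): both odd, 1463 mod 4 = 3, 92371 mod 4 = 3, so the flip contributes -1; sign now +1
(92371/1463): 92371 mod 1463 = 202, so (92371/1463) = (202/1463)
factor out 2^1: 202 = 2^1·101; with 1463 mod 8 = 7, (2/1463) = +1; sign now +1; continue with (101/1463)
flip (101/1463) -> (1463/101): both odd, 101 mod 4 = 1, 1463 mod 4 = 3, so the flip contributes +1; sign now +1
(1463/101): 1463 mod 101 = 49, so (1463/101) = (49/101)
flip (49/101) -> (101/49): both odd, 49 mod 4 = 1, 101 mod 4 = 1, so the flip contributes +1; sign now +1
(101/49): 101 mod 49 = 3, so (101/49) = (3/49)
flip (3/49) -> (49/3): both odd, 3 mod 4 = 3, 49 mod 4 = 1, so the flip contributes +1; sign now +1
(49/3): 49 mod 3 = 1, so (49/3) = (1/3)
reached (1/3) = 1, so the symbol is +1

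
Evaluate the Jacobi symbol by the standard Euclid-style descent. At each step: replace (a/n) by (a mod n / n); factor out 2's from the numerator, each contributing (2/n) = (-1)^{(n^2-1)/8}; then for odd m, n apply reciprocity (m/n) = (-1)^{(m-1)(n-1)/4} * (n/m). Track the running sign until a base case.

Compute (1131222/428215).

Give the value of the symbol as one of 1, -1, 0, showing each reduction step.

(1131222/428215): 1131222 mod 428215 = 274792, so (1131222/428215) = (274792/428215)
factor out 2^3: 274792 = 2^3·34349; with 428215 mod 8 = 7, (2/428215) = +1; sign now +1; continue with (34349/428215)
flip (34349/428215) -> (428215/34349): both odd, 34349 mod 4 = 1, 428215 mod 4 = 3, so the flip contributes +1; sign now +1
(428215/34349): 428215 mod 34349 = 16027, so (428215/34349) = (16027/34349)
flip (16027/34349) -> (34349/16027): both odd, 16027 mod 4 = 3, 34349 mod 4 = 1, so the flip contributes +1; sign now +1
(34349/16027): 34349 mod 16027 = 2295, so (34349/16027) = (2295/16027)
flip (2295/16027) -> (16027/2295): both odd, 2295 mod 4 = 3, 16027 mod 4 = 3, so the flip contributes -1; sign now -1
(16027/2295): 16027 mod 2295 = 2257, so (16027/2295) = (2257/2295)
flip (2257/2295) -> (2295/2257): both odd, 2257 mod 4 = 1, 2295 mod 4 = 3, so the flip contributes +1; sign now -1
(2295/2257): 2295 mod 2257 = 38, so (2295/2257) = (38/2257)
factor out 2^1: 38 = 2^1·19; with 2257 mod 8 = 1, (2/2257) = +1; sign now -1; continue with (19/2257)
flip (19/2257) -> (2257/19): both odd, 19 mod 4 = 3, 2257 mod 4 = 1, so the flip contributes +1; sign now -1
(2257/19): 2257 mod 19 = 15, so (2257/19) = (15/19)
flip (15/19) -> (19/15): both odd, 15 mod 4 = 3, 19 mod 4 = 3, so the flip contributes -1; sign now +1
(19/15): 19 mod 15 = 4, so (19/15) = (4/15)
factor out 2^2: 4 = 2^2·1; with 15 mod 8 = 7, (2/15) = +1; sign now +1; continue with (1/15)
reached (1/15) = 1, so the symbol is +1

1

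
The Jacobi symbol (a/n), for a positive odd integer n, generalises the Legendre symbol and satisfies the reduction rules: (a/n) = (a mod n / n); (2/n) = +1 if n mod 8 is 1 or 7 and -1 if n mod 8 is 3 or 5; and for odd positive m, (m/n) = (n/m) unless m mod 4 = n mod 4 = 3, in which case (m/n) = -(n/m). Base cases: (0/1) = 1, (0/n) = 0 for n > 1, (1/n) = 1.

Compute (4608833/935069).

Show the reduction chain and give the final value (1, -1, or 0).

1

(4608833/935069): 4608833 mod 935069 = 868557, so (4608833/935069) = (868557/935069)
flip (868557/935069) -> (935069/868557): both odd, 868557 mod 4 = 1, 935069 mod 4 = 1, so the flip contributes +1; sign now +1
(935069/868557): 935069 mod 868557 = 66512, so (935069/868557) = (66512/868557)
factor out 2^4: 66512 = 2^4·4157; with 868557 mod 8 = 5, (2/868557) = -1; sign now +1; continue with (4157/868557)
flip (4157/868557) -> (868557/4157): both odd, 4157 mod 4 = 1, 868557 mod 4 = 1, so the flip contributes +1; sign now +1
(868557/4157): 868557 mod 4157 = 3901, so (868557/4157) = (3901/4157)
flip (3901/4157) -> (4157/3901): both odd, 3901 mod 4 = 1, 4157 mod 4 = 1, so the flip contributes +1; sign now +1
(4157/3901): 4157 mod 3901 = 256, so (4157/3901) = (256/3901)
factor out 2^8: 256 = 2^8·1; with 3901 mod 8 = 5, (2/3901) = -1; sign now +1; continue with (1/3901)
reached (1/3901) = 1, so the symbol is +1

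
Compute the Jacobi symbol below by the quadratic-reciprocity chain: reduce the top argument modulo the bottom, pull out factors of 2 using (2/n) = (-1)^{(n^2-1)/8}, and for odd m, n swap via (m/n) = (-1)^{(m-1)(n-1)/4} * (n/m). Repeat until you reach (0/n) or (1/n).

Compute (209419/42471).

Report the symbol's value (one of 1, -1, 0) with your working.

-1

(209419/42471): 209419 mod 42471 = 39535, so (209419/42471) = (39535/42471)
flip (39535/42471) -> (42471/39535): both odd, 39535 mod 4 = 3, 42471 mod 4 = 3, so the flip contributes -1; sign now -1
(42471/39535): 42471 mod 39535 = 2936, so (42471/39535) = (2936/39535)
factor out 2^3: 2936 = 2^3·367; with 39535 mod 8 = 7, (2/39535) = +1; sign now -1; continue with (367/39535)
flip (367/39535) -> (39535/367): both odd, 367 mod 4 = 3, 39535 mod 4 = 3, so the flip contributes -1; sign now +1
(39535/367): 39535 mod 367 = 266, so (39535/367) = (266/367)
factor out 2^1: 266 = 2^1·133; with 367 mod 8 = 7, (2/367) = +1; sign now +1; continue with (133/367)
flip (133/367) -> (367/133): both odd, 133 mod 4 = 1, 367 mod 4 = 3, so the flip contributes +1; sign now +1
(367/133): 367 mod 133 = 101, so (367/133) = (101/133)
flip (101/133) -> (133/101): both odd, 101 mod 4 = 1, 133 mod 4 = 1, so the flip contributes +1; sign now +1
(133/101): 133 mod 101 = 32, so (133/101) = (32/101)
factor out 2^5: 32 = 2^5·1; with 101 mod 8 = 5, (2/101) = -1; sign now -1; continue with (1/101)
reached (1/101) = 1, so the symbol is -1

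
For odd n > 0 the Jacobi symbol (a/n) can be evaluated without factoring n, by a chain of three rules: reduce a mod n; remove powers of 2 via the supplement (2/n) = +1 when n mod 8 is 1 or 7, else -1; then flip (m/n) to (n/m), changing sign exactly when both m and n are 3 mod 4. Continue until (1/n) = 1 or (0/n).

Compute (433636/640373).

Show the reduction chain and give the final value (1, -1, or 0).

factor out 2^2: 433636 = 2^2·108409; with 640373 mod 8 = 5, (2/640373) = -1; sign now +1; continue with (108409/640373)
flip (108409/640373) -> (640373/108409): both odd, 108409 mod 4 = 1, 640373 mod 4 = 1, so the flip contributes +1; sign now +1
(640373/108409): 640373 mod 108409 = 98328, so (640373/108409) = (98328/108409)
factor out 2^3: 98328 = 2^3·12291; with 108409 mod 8 = 1, (2/108409) = +1; sign now +1; continue with (12291/108409)
flip (12291/108409) -> (108409/12291): both odd, 12291 mod 4 = 3, 108409 mod 4 = 1, so the flip contributes +1; sign now +1
(108409/12291): 108409 mod 12291 = 10081, so (108409/12291) = (10081/12291)
flip (10081/12291) -> (12291/10081): both odd, 10081 mod 4 = 1, 12291 mod 4 = 3, so the flip contributes +1; sign now +1
(12291/10081): 12291 mod 10081 = 2210, so (12291/10081) = (2210/10081)
factor out 2^1: 2210 = 2^1·1105; with 10081 mod 8 = 1, (2/10081) = +1; sign now +1; continue with (1105/10081)
flip (1105/10081) -> (10081/1105): both odd, 1105 mod 4 = 1, 10081 mod 4 = 1, so the flip contributes +1; sign now +1
(10081/1105): 10081 mod 1105 = 136, so (10081/1105) = (136/1105)
factor out 2^3: 136 = 2^3·17; with 1105 mod 8 = 1, (2/1105) = +1; sign now +1; continue with (17/1105)
flip (17/1105) -> (1105/17): both odd, 17 mod 4 = 1, 1105 mod 4 = 1, so the flip contributes +1; sign now +1
(1105/17): 1105 mod 17 = 0, so (1105/17) = (0/17)
reached (0/17); gcd(a, n) > 1, so (0/17) = 0 and the symbol is 0

0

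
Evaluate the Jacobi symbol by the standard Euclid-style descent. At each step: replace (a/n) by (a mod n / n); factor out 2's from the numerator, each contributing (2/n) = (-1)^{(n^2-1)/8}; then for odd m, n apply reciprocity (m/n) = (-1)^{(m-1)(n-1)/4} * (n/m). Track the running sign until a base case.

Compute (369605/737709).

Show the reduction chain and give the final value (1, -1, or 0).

-1

reciprocity: (369605/737709) = +1·(737709/369605) since 369605 mod 4 = 1, 737709 mod 4 = 1; sign now +1
(737709/369605) = (368104/369605)   [reduce mod 369605]
368104 = 2^3·46013; (2/369605) = -1 since 369605 mod 8 = 5, so (368104/369605) = (-1)^3·(46013/369605); sign now -1
reciprocity: (46013/369605) = +1·(369605/46013) since 46013 mod 4 = 1, 369605 mod 4 = 1; sign now -1
(369605/46013) = (1501/46013)   [reduce mod 46013]
reciprocity: (1501/46013) = +1·(46013/1501) since 1501 mod 4 = 1, 46013 mod 4 = 1; sign now -1
(46013/1501) = (983/1501)   [reduce mod 1501]
reciprocity: (983/1501) = +1·(1501/983) since 983 mod 4 = 3, 1501 mod 4 = 1; sign now -1
(1501/983) = (518/983)   [reduce mod 983]
518 = 2^1·259; (2/983) = +1 since 983 mod 8 = 7, so (518/983) = (+1)^1·(259/983); sign now -1
reciprocity: (259/983) = -1·(983/259) since 259 mod 4 = 3, 983 mod 4 = 3; sign now +1
(983/259) = (206/259)   [reduce mod 259]
206 = 2^1·103; (2/259) = -1 since 259 mod 8 = 3, so (206/259) = (-1)^1·(103/259); sign now -1
reciprocity: (103/259) = -1·(259/103) since 103 mod 4 = 3, 259 mod 4 = 3; sign now +1
(259/103) = (53/103)   [reduce mod 103]
reciprocity: (53/103) = +1·(103/53) since 53 mod 4 = 1, 103 mod 4 = 3; sign now +1
(103/53) = (50/53)   [reduce mod 53]
50 = 2^1·25; (2/53) = -1 since 53 mod 8 = 5, so (50/53) = (-1)^1·(25/53); sign now -1
reciprocity: (25/53) = +1·(53/25) since 25 mod 4 = 1, 53 mod 4 = 1; sign now -1
(53/25) = (3/25)   [reduce mod 25]
reciprocity: (3/25) = +1·(25/3) since 3 mod 4 = 3, 25 mod 4 = 1; sign now -1
(25/3) = (1/3)   [reduce mod 3]
(1/3) = 1; final value = sign = -1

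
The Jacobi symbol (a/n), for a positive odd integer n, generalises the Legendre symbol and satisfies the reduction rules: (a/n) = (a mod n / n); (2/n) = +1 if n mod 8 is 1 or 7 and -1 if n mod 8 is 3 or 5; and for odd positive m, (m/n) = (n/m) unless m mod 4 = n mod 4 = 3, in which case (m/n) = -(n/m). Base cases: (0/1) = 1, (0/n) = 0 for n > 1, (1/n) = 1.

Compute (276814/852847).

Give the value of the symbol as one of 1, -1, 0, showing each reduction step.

1

factor out 2^1: 276814 = 2^1·138407; with 852847 mod 8 = 7, (2/852847) = +1; sign now +1; continue with (138407/852847)
flip (138407/852847) -> (852847/138407): both odd, 138407 mod 4 = 3, 852847 mod 4 = 3, so the flip contributes -1; sign now -1
(852847/138407): 852847 mod 138407 = 22405, so (852847/138407) = (22405/138407)
flip (22405/138407) -> (138407/22405): both odd, 22405 mod 4 = 1, 138407 mod 4 = 3, so the flip contributes +1; sign now -1
(138407/22405): 138407 mod 22405 = 3977, so (138407/22405) = (3977/22405)
flip (3977/22405) -> (22405/3977): both odd, 3977 mod 4 = 1, 22405 mod 4 = 1, so the flip contributes +1; sign now -1
(22405/3977): 22405 mod 3977 = 2520, so (22405/3977) = (2520/3977)
factor out 2^3: 2520 = 2^3·315; with 3977 mod 8 = 1, (2/3977) = +1; sign now -1; continue with (315/3977)
flip (315/3977) -> (3977/315): both odd, 315 mod 4 = 3, 3977 mod 4 = 1, so the flip contributes +1; sign now -1
(3977/315): 3977 mod 315 = 197, so (3977/315) = (197/315)
flip (197/315) -> (315/197): both odd, 197 mod 4 = 1, 315 mod 4 = 3, so the flip contributes +1; sign now -1
(315/197): 315 mod 197 = 118, so (315/197) = (118/197)
factor out 2^1: 118 = 2^1·59; with 197 mod 8 = 5, (2/197) = -1; sign now +1; continue with (59/197)
flip (59/197) -> (197/59): both odd, 59 mod 4 = 3, 197 mod 4 = 1, so the flip contributes +1; sign now +1
(197/59): 197 mod 59 = 20, so (197/59) = (20/59)
factor out 2^2: 20 = 2^2·5; with 59 mod 8 = 3, (2/59) = -1; sign now +1; continue with (5/59)
flip (5/59) -> (59/5): both odd, 5 mod 4 = 1, 59 mod 4 = 3, so the flip contributes +1; sign now +1
(59/5): 59 mod 5 = 4, so (59/5) = (4/5)
factor out 2^2: 4 = 2^2·1; with 5 mod 8 = 5, (2/5) = -1; sign now +1; continue with (1/5)
reached (1/5) = 1, so the symbol is +1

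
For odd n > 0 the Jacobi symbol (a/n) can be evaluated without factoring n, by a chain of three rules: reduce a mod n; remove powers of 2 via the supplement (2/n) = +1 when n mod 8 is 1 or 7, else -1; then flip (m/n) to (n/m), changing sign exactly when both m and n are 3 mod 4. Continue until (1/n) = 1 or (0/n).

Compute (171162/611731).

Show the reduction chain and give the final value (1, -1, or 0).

1

factor out 2^1: 171162 = 2^1·85581; with 611731 mod 8 = 3, (2/611731) = -1; sign now -1; continue with (85581/611731)
flip (85581/611731) -> (611731/85581): both odd, 85581 mod 4 = 1, 611731 mod 4 = 3, so the flip contributes +1; sign now -1
(611731/85581): 611731 mod 85581 = 12664, so (611731/85581) = (12664/85581)
factor out 2^3: 12664 = 2^3·1583; with 85581 mod 8 = 5, (2/85581) = -1; sign now +1; continue with (1583/85581)
flip (1583/85581) -> (85581/1583): both odd, 1583 mod 4 = 3, 85581 mod 4 = 1, so the flip contributes +1; sign now +1
(85581/1583): 85581 mod 1583 = 99, so (85581/1583) = (99/1583)
flip (99/1583) -> (1583/99): both odd, 99 mod 4 = 3, 1583 mod 4 = 3, so the flip contributes -1; sign now -1
(1583/99): 1583 mod 99 = 98, so (1583/99) = (98/99)
factor out 2^1: 98 = 2^1·49; with 99 mod 8 = 3, (2/99) = -1; sign now +1; continue with (49/99)
flip (49/99) -> (99/49): both odd, 49 mod 4 = 1, 99 mod 4 = 3, so the flip contributes +1; sign now +1
(99/49): 99 mod 49 = 1, so (99/49) = (1/49)
reached (1/49) = 1, so the symbol is +1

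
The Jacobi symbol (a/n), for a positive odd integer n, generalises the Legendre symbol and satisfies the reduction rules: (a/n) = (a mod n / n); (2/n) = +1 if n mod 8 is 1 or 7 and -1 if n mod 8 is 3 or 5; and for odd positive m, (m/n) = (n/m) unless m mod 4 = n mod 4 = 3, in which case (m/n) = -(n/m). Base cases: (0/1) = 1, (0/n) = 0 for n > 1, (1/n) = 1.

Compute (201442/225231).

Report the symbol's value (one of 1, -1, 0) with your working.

factor out 2^1: 201442 = 2^1·100721; with 225231 mod 8 = 7, (2/225231) = +1; sign now +1; continue with (100721/225231)
flip (100721/225231) -> (225231/100721): both odd, 100721 mod 4 = 1, 225231 mod 4 = 3, so the flip contributes +1; sign now +1
(225231/100721): 225231 mod 100721 = 23789, so (225231/100721) = (23789/100721)
flip (23789/100721) -> (100721/23789): both odd, 23789 mod 4 = 1, 100721 mod 4 = 1, so the flip contributes +1; sign now +1
(100721/23789): 100721 mod 23789 = 5565, so (100721/23789) = (5565/23789)
flip (5565/23789) -> (23789/5565): both odd, 5565 mod 4 = 1, 23789 mod 4 = 1, so the flip contributes +1; sign now +1
(23789/5565): 23789 mod 5565 = 1529, so (23789/5565) = (1529/5565)
flip (1529/5565) -> (5565/1529): both odd, 1529 mod 4 = 1, 5565 mod 4 = 1, so the flip contributes +1; sign now +1
(5565/1529): 5565 mod 1529 = 978, so (5565/1529) = (978/1529)
factor out 2^1: 978 = 2^1·489; with 1529 mod 8 = 1, (2/1529) = +1; sign now +1; continue with (489/1529)
flip (489/1529) -> (1529/489): both odd, 489 mod 4 = 1, 1529 mod 4 = 1, so the flip contributes +1; sign now +1
(1529/489): 1529 mod 489 = 62, so (1529/489) = (62/489)
factor out 2^1: 62 = 2^1·31; with 489 mod 8 = 1, (2/489) = +1; sign now +1; continue with (31/489)
flip (31/489) -> (489/31): both odd, 31 mod 4 = 3, 489 mod 4 = 1, so the flip contributes +1; sign now +1
(489/31): 489 mod 31 = 24, so (489/31) = (24/31)
factor out 2^3: 24 = 2^3·3; with 31 mod 8 = 7, (2/31) = +1; sign now +1; continue with (3/31)
flip (3/31) -> (31/3): both odd, 3 mod 4 = 3, 31 mod 4 = 3, so the flip contributes -1; sign now -1
(31/3): 31 mod 3 = 1, so (31/3) = (1/3)
reached (1/3) = 1, so the symbol is -1

-1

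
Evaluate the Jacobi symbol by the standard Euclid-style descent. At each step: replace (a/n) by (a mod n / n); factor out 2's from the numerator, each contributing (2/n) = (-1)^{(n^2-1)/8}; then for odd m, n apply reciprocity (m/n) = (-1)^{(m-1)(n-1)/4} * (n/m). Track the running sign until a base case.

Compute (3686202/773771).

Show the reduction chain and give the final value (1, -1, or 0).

-1

(3686202/773771) = (591118/773771)   [reduce mod 773771]
591118 = 2^1·295559; (2/773771) = -1 since 773771 mod 8 = 3, so (591118/773771) = (-1)^1·(295559/773771); sign now -1
reciprocity: (295559/773771) = -1·(773771/295559) since 295559 mod 4 = 3, 773771 mod 4 = 3; sign now +1
(773771/295559) = (182653/295559)   [reduce mod 295559]
reciprocity: (182653/295559) = +1·(295559/182653) since 182653 mod 4 = 1, 295559 mod 4 = 3; sign now +1
(295559/182653) = (112906/182653)   [reduce mod 182653]
112906 = 2^1·56453; (2/182653) = -1 since 182653 mod 8 = 5, so (112906/182653) = (-1)^1·(56453/182653); sign now -1
reciprocity: (56453/182653) = +1·(182653/56453) since 56453 mod 4 = 1, 182653 mod 4 = 1; sign now -1
(182653/56453) = (13294/56453)   [reduce mod 56453]
13294 = 2^1·6647; (2/56453) = -1 since 56453 mod 8 = 5, so (13294/56453) = (-1)^1·(6647/56453); sign now +1
reciprocity: (6647/56453) = +1·(56453/6647) since 6647 mod 4 = 3, 56453 mod 4 = 1; sign now +1
(56453/6647) = (3277/6647)   [reduce mod 6647]
reciprocity: (3277/6647) = +1·(6647/3277) since 3277 mod 4 = 1, 6647 mod 4 = 3; sign now +1
(6647/3277) = (93/3277)   [reduce mod 3277]
reciprocity: (93/3277) = +1·(3277/93) since 93 mod 4 = 1, 3277 mod 4 = 1; sign now +1
(3277/93) = (22/93)   [reduce mod 93]
22 = 2^1·11; (2/93) = -1 since 93 mod 8 = 5, so (22/93) = (-1)^1·(11/93); sign now -1
reciprocity: (11/93) = +1·(93/11) since 11 mod 4 = 3, 93 mod 4 = 1; sign now -1
(93/11) = (5/11)   [reduce mod 11]
reciprocity: (5/11) = +1·(11/5) since 5 mod 4 = 1, 11 mod 4 = 3; sign now -1
(11/5) = (1/5)   [reduce mod 5]
(1/5) = 1; final value = sign = -1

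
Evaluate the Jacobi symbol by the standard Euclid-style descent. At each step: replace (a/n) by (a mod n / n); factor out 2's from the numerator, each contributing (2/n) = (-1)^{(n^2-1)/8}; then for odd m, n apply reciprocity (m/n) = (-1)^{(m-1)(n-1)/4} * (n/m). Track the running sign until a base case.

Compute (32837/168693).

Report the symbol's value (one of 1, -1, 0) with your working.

0

flip (32837/168693) -> (168693/32837): both odd, 32837 mod 4 = 1, 168693 mod 4 = 1, so the flip contributes +1; sign now +1
(168693/32837): 168693 mod 32837 = 4508, so (168693/32837) = (4508/32837)
factor out 2^2: 4508 = 2^2·1127; with 32837 mod 8 = 5, (2/32837) = -1; sign now +1; continue with (1127/32837)
flip (1127/32837) -> (32837/1127): both odd, 1127 mod 4 = 3, 32837 mod 4 = 1, so the flip contributes +1; sign now +1
(32837/1127): 32837 mod 1127 = 154, so (32837/1127) = (154/1127)
factor out 2^1: 154 = 2^1·77; with 1127 mod 8 = 7, (2/1127) = +1; sign now +1; continue with (77/1127)
flip (77/1127) -> (1127/77): both odd, 77 mod 4 = 1, 1127 mod 4 = 3, so the flip contributes +1; sign now +1
(1127/77): 1127 mod 77 = 49, so (1127/77) = (49/77)
flip (49/77) -> (77/49): both odd, 49 mod 4 = 1, 77 mod 4 = 1, so the flip contributes +1; sign now +1
(77/49): 77 mod 49 = 28, so (77/49) = (28/49)
factor out 2^2: 28 = 2^2·7; with 49 mod 8 = 1, (2/49) = +1; sign now +1; continue with (7/49)
flip (7/49) -> (49/7): both odd, 7 mod 4 = 3, 49 mod 4 = 1, so the flip contributes +1; sign now +1
(49/7): 49 mod 7 = 0, so (49/7) = (0/7)
reached (0/7); gcd(a, n) > 1, so (0/7) = 0 and the symbol is 0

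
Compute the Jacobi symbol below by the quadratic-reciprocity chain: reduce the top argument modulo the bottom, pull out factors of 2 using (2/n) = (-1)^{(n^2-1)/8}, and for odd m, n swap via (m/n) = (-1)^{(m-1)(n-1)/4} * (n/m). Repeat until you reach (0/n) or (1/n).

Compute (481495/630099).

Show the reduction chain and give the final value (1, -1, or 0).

-1

flip (481495/630099) -> (630099/481495): both odd, 481495 mod 4 = 3, 630099 mod 4 = 3, so the flip contributes -1; sign now -1
(630099/481495): 630099 mod 481495 = 148604, so (630099/481495) = (148604/481495)
factor out 2^2: 148604 = 2^2·37151; with 481495 mod 8 = 7, (2/481495) = +1; sign now -1; continue with (37151/481495)
flip (37151/481495) -> (481495/37151): both odd, 37151 mod 4 = 3, 481495 mod 4 = 3, so the flip contributes -1; sign now +1
(481495/37151): 481495 mod 37151 = 35683, so (481495/37151) = (35683/37151)
flip (35683/37151) -> (37151/35683): both odd, 35683 mod 4 = 3, 37151 mod 4 = 3, so the flip contributes -1; sign now -1
(37151/35683): 37151 mod 35683 = 1468, so (37151/35683) = (1468/35683)
factor out 2^2: 1468 = 2^2·367; with 35683 mod 8 = 3, (2/35683) = -1; sign now -1; continue with (367/35683)
flip (367/35683) -> (35683/367): both odd, 367 mod 4 = 3, 35683 mod 4 = 3, so the flip contributes -1; sign now +1
(35683/367): 35683 mod 367 = 84, so (35683/367) = (84/367)
factor out 2^2: 84 = 2^2·21; with 367 mod 8 = 7, (2/367) = +1; sign now +1; continue with (21/367)
flip (21/367) -> (367/21): both odd, 21 mod 4 = 1, 367 mod 4 = 3, so the flip contributes +1; sign now +1
(367/21): 367 mod 21 = 10, so (367/21) = (10/21)
factor out 2^1: 10 = 2^1·5; with 21 mod 8 = 5, (2/21) = -1; sign now -1; continue with (5/21)
flip (5/21) -> (21/5): both odd, 5 mod 4 = 1, 21 mod 4 = 1, so the flip contributes +1; sign now -1
(21/5): 21 mod 5 = 1, so (21/5) = (1/5)
reached (1/5) = 1, so the symbol is -1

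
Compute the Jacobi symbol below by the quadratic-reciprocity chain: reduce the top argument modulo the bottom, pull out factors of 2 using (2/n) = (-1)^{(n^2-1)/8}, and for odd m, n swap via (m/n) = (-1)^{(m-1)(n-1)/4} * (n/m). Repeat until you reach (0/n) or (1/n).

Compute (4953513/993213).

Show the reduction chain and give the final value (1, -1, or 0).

(4953513/993213) = (980661/993213)   [reduce mod 993213]
reciprocity: (980661/993213) = +1·(993213/980661) since 980661 mod 4 = 1, 993213 mod 4 = 1; sign now +1
(993213/980661) = (12552/980661)   [reduce mod 980661]
12552 = 2^3·1569; (2/980661) = -1 since 980661 mod 8 = 5, so (12552/980661) = (-1)^3·(1569/980661); sign now -1
reciprocity: (1569/980661) = +1·(980661/1569) since 1569 mod 4 = 1, 980661 mod 4 = 1; sign now -1
(980661/1569) = (36/1569)   [reduce mod 1569]
36 = 2^2·9; (2/1569) = +1 since 1569 mod 8 = 1, so (36/1569) = (+1)^2·(9/1569); sign now -1
reciprocity: (9/1569) = +1·(1569/9) since 9 mod 4 = 1, 1569 mod 4 = 1; sign now -1
(1569/9) = (3/9)   [reduce mod 9]
reciprocity: (3/9) = +1·(9/3) since 3 mod 4 = 3, 9 mod 4 = 1; sign now -1
(9/3) = (0/3)   [reduce mod 3]
(0/3) = 0   [gcd(a, n) > 1]; final value = 0

0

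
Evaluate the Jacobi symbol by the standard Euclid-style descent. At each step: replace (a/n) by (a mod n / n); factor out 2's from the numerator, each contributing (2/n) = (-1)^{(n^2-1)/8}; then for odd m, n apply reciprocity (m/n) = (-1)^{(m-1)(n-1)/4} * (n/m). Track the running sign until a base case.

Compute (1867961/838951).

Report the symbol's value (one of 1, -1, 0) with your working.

-1

(1867961/838951) = (190059/838951)   [reduce mod 838951]
reciprocity: (190059/838951) = -1·(838951/190059) since 190059 mod 4 = 3, 838951 mod 4 = 3; sign now -1
(838951/190059) = (78715/190059)   [reduce mod 190059]
reciprocity: (78715/190059) = -1·(190059/78715) since 78715 mod 4 = 3, 190059 mod 4 = 3; sign now +1
(190059/78715) = (32629/78715)   [reduce mod 78715]
reciprocity: (32629/78715) = +1·(78715/32629) since 32629 mod 4 = 1, 78715 mod 4 = 3; sign now +1
(78715/32629) = (13457/32629)   [reduce mod 32629]
reciprocity: (13457/32629) = +1·(32629/13457) since 13457 mod 4 = 1, 32629 mod 4 = 1; sign now +1
(32629/13457) = (5715/13457)   [reduce mod 13457]
reciprocity: (5715/13457) = +1·(13457/5715) since 5715 mod 4 = 3, 13457 mod 4 = 1; sign now +1
(13457/5715) = (2027/5715)   [reduce mod 5715]
reciprocity: (2027/5715) = -1·(5715/2027) since 2027 mod 4 = 3, 5715 mod 4 = 3; sign now -1
(5715/2027) = (1661/2027)   [reduce mod 2027]
reciprocity: (1661/2027) = +1·(2027/1661) since 1661 mod 4 = 1, 2027 mod 4 = 3; sign now -1
(2027/1661) = (366/1661)   [reduce mod 1661]
366 = 2^1·183; (2/1661) = -1 since 1661 mod 8 = 5, so (366/1661) = (-1)^1·(183/1661); sign now +1
reciprocity: (183/1661) = +1·(1661/183) since 183 mod 4 = 3, 1661 mod 4 = 1; sign now +1
(1661/183) = (14/183)   [reduce mod 183]
14 = 2^1·7; (2/183) = +1 since 183 mod 8 = 7, so (14/183) = (+1)^1·(7/183); sign now +1
reciprocity: (7/183) = -1·(183/7) since 7 mod 4 = 3, 183 mod 4 = 3; sign now -1
(183/7) = (1/7)   [reduce mod 7]
(1/7) = 1; final value = sign = -1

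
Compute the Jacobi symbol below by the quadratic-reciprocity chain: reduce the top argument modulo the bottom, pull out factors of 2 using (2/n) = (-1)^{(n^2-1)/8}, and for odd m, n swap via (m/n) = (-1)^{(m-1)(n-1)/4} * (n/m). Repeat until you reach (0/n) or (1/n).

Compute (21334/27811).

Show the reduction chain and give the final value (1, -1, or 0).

21334 = 2^1·10667; (2/27811) = -1 since 27811 mod 8 = 3, so (21334/27811) = (-1)^1·(10667/27811); sign now -1
reciprocity: (10667/27811) = -1·(27811/10667) since 10667 mod 4 = 3, 27811 mod 4 = 3; sign now +1
(27811/10667) = (6477/10667)   [reduce mod 10667]
reciprocity: (6477/10667) = +1·(10667/6477) since 6477 mod 4 = 1, 10667 mod 4 = 3; sign now +1
(10667/6477) = (4190/6477)   [reduce mod 6477]
4190 = 2^1·2095; (2/6477) = -1 since 6477 mod 8 = 5, so (4190/6477) = (-1)^1·(2095/6477); sign now -1
reciprocity: (2095/6477) = +1·(6477/2095) since 2095 mod 4 = 3, 6477 mod 4 = 1; sign now -1
(6477/2095) = (192/2095)   [reduce mod 2095]
192 = 2^6·3; (2/2095) = +1 since 2095 mod 8 = 7, so (192/2095) = (+1)^6·(3/2095); sign now -1
reciprocity: (3/2095) = -1·(2095/3) since 3 mod 4 = 3, 2095 mod 4 = 3; sign now +1
(2095/3) = (1/3)   [reduce mod 3]
(1/3) = 1; final value = sign = +1

1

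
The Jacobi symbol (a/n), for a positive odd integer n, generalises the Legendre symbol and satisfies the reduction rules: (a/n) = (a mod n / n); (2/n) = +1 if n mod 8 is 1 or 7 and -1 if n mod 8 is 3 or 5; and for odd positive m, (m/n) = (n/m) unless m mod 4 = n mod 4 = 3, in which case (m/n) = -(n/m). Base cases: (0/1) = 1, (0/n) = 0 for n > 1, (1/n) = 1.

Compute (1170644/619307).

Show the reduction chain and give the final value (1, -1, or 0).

(1170644/619307) = (551337/619307)   [reduce mod 619307]
reciprocity: (551337/619307) = +1·(619307/551337) since 551337 mod 4 = 1, 619307 mod 4 = 3; sign now +1
(619307/551337) = (67970/551337)   [reduce mod 551337]
67970 = 2^1·33985; (2/551337) = +1 since 551337 mod 8 = 1, so (67970/551337) = (+1)^1·(33985/551337); sign now +1
reciprocity: (33985/551337) = +1·(551337/33985) since 33985 mod 4 = 1, 551337 mod 4 = 1; sign now +1
(551337/33985) = (7577/33985)   [reduce mod 33985]
reciprocity: (7577/33985) = +1·(33985/7577) since 7577 mod 4 = 1, 33985 mod 4 = 1; sign now +1
(33985/7577) = (3677/7577)   [reduce mod 7577]
reciprocity: (3677/7577) = +1·(7577/3677) since 3677 mod 4 = 1, 7577 mod 4 = 1; sign now +1
(7577/3677) = (223/3677)   [reduce mod 3677]
reciprocity: (223/3677) = +1·(3677/223) since 223 mod 4 = 3, 3677 mod 4 = 1; sign now +1
(3677/223) = (109/223)   [reduce mod 223]
reciprocity: (109/223) = +1·(223/109) since 109 mod 4 = 1, 223 mod 4 = 3; sign now +1
(223/109) = (5/109)   [reduce mod 109]
reciprocity: (5/109) = +1·(109/5) since 5 mod 4 = 1, 109 mod 4 = 1; sign now +1
(109/5) = (4/5)   [reduce mod 5]
4 = 2^2·1; (2/5) = -1 since 5 mod 8 = 5, so (4/5) = (-1)^2·(1/5); sign now +1
(1/5) = 1; final value = sign = +1

1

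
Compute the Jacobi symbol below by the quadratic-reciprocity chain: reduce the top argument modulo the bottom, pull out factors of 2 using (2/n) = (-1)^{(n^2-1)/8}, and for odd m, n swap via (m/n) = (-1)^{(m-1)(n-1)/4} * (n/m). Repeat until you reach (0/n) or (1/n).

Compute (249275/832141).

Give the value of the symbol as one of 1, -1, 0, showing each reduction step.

reciprocity: (249275/832141) = +1·(832141/249275) since 249275 mod 4 = 3, 832141 mod 4 = 1; sign now +1
(832141/249275) = (84316/249275)   [reduce mod 249275]
84316 = 2^2·21079; (2/249275) = -1 since 249275 mod 8 = 3, so (84316/249275) = (-1)^2·(21079/249275); sign now +1
reciprocity: (21079/249275) = -1·(249275/21079) since 21079 mod 4 = 3, 249275 mod 4 = 3; sign now -1
(249275/21079) = (17406/21079)   [reduce mod 21079]
17406 = 2^1·8703; (2/21079) = +1 since 21079 mod 8 = 7, so (17406/21079) = (+1)^1·(8703/21079); sign now -1
reciprocity: (8703/21079) = -1·(21079/8703) since 8703 mod 4 = 3, 21079 mod 4 = 3; sign now +1
(21079/8703) = (3673/8703)   [reduce mod 8703]
reciprocity: (3673/8703) = +1·(8703/3673) since 3673 mod 4 = 1, 8703 mod 4 = 3; sign now +1
(8703/3673) = (1357/3673)   [reduce mod 3673]
reciprocity: (1357/3673) = +1·(3673/1357) since 1357 mod 4 = 1, 3673 mod 4 = 1; sign now +1
(3673/1357) = (959/1357)   [reduce mod 1357]
reciprocity: (959/1357) = +1·(1357/959) since 959 mod 4 = 3, 1357 mod 4 = 1; sign now +1
(1357/959) = (398/959)   [reduce mod 959]
398 = 2^1·199; (2/959) = +1 since 959 mod 8 = 7, so (398/959) = (+1)^1·(199/959); sign now +1
reciprocity: (199/959) = -1·(959/199) since 199 mod 4 = 3, 959 mod 4 = 3; sign now -1
(959/199) = (163/199)   [reduce mod 199]
reciprocity: (163/199) = -1·(199/163) since 163 mod 4 = 3, 199 mod 4 = 3; sign now +1
(199/163) = (36/163)   [reduce mod 163]
36 = 2^2·9; (2/163) = -1 since 163 mod 8 = 3, so (36/163) = (-1)^2·(9/163); sign now +1
reciprocity: (9/163) = +1·(163/9) since 9 mod 4 = 1, 163 mod 4 = 3; sign now +1
(163/9) = (1/9)   [reduce mod 9]
(1/9) = 1; final value = sign = +1

1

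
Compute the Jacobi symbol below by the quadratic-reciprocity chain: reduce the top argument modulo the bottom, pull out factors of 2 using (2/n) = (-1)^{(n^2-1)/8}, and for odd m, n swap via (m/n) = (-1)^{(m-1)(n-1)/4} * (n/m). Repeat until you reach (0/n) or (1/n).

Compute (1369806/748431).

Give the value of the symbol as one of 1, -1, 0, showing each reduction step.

0

(1369806/748431): 1369806 mod 748431 = 621375, so (1369806/748431) = (621375/748431)
flip (621375/748431) -> (748431/621375): both odd, 621375 mod 4 = 3, 748431 mod 4 = 3, so the flip contributes -1; sign now -1
(748431/621375): 748431 mod 621375 = 127056, so (748431/621375) = (127056/621375)
factor out 2^4: 127056 = 2^4·7941; with 621375 mod 8 = 7, (2/621375) = +1; sign now -1; continue with (7941/621375)
flip (7941/621375) -> (621375/7941): both odd, 7941 mod 4 = 1, 621375 mod 4 = 3, so the flip contributes +1; sign now -1
(621375/7941): 621375 mod 7941 = 1977, so (621375/7941) = (1977/7941)
flip (1977/7941) -> (7941/1977): both odd, 1977 mod 4 = 1, 7941 mod 4 = 1, so the flip contributes +1; sign now -1
(7941/1977): 7941 mod 1977 = 33, so (7941/1977) = (33/1977)
flip (33/1977) -> (1977/33): both odd, 33 mod 4 = 1, 1977 mod 4 = 1, so the flip contributes +1; sign now -1
(1977/33): 1977 mod 33 = 30, so (1977/33) = (30/33)
factor out 2^1: 30 = 2^1·15; with 33 mod 8 = 1, (2/33) = +1; sign now -1; continue with (15/33)
flip (15/33) -> (33/15): both odd, 15 mod 4 = 3, 33 mod 4 = 1, so the flip contributes +1; sign now -1
(33/15): 33 mod 15 = 3, so (33/15) = (3/15)
flip (3/15) -> (15/3): both odd, 3 mod 4 = 3, 15 mod 4 = 3, so the flip contributes -1; sign now +1
(15/3): 15 mod 3 = 0, so (15/3) = (0/3)
reached (0/3); gcd(a, n) > 1, so (0/3) = 0 and the symbol is 0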